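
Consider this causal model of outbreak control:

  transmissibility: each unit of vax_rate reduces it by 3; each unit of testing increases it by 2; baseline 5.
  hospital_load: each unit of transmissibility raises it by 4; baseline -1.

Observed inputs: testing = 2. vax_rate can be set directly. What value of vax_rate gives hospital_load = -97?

Substituting into the transmissibility equation gives transmissibility = -3*vax_rate + 9.
Substituting into the hospital_load equation gives hospital_load = -12*vax_rate + 35.
Solve -12*vax_rate + 35 = -97: vax_rate = (-97 - 35) / -12 = 11.

vax_rate = 11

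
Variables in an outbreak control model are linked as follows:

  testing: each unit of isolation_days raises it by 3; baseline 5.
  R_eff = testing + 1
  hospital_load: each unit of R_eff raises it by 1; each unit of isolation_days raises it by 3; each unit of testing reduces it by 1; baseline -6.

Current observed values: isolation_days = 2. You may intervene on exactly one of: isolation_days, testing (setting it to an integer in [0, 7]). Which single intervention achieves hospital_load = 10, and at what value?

Intervening on isolation_days: with other inputs at their observed values, hospital_load = 3*isolation_days - 5. Solving for 10 gives isolation_days = 5, within [0, 7].
Intervening on testing: the paths from testing to hospital_load cancel (net effect zero), leaving hospital_load = 1; 10 is unreachable this way.

set isolation_days = 5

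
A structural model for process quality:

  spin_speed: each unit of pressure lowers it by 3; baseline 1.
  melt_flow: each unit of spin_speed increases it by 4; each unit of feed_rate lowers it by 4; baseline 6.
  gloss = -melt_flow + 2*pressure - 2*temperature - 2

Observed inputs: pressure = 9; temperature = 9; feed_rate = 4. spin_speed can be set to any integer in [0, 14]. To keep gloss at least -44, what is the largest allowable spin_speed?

spin_speed = 13

Intervening on spin_speed fixes its value directly, overriding its dependence on pressure.
Substituting into the melt_flow equation gives melt_flow = 4*spin_speed - 10.
So gloss = -4*spin_speed + 8.
Require -4*spin_speed + 8 ≥ -44, so spin_speed ≤ 13.
The largest integer in [0, 14] satisfying this is 13.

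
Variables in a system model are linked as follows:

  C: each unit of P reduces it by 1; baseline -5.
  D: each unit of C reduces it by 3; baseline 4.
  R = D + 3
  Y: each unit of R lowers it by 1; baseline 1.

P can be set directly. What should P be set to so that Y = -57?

Substituting into the D equation gives D = 3*P + 19.
So R = 3*P + 22.
Y becomes -3*P - 21.
Solve -3*P - 21 = -57: P = (-57 + 21) / -3 = 12.

P = 12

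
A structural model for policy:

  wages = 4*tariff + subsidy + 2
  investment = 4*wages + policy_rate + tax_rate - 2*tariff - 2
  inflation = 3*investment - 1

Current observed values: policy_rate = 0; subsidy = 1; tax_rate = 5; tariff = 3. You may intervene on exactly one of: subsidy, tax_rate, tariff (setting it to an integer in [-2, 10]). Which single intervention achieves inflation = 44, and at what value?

Intervening on subsidy: inflation = 12*subsidy + 158. Reaching 44 requires subsidy = -19/2, not an integer.
Intervening on tax_rate: inflation = 3*tax_rate + 155. Reaching 44 requires tax_rate = -37, outside [-2, 10].
Intervening on tariff: with other inputs at their observed values, inflation = 42*tariff + 44. Solving for 44 gives tariff = 0, within [-2, 10].

set tariff = 0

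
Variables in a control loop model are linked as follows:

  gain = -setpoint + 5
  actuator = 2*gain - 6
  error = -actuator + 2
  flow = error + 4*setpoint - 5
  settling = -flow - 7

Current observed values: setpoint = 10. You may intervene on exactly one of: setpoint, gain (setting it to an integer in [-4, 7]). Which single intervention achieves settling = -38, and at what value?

Intervening on setpoint: settling = -6*setpoint. Reaching -38 requires setpoint = 19/3, not an integer.
Intervening on gain: with other inputs at their observed values, settling = 2*gain - 50. Solving for -38 gives gain = 6, within [-4, 7].

set gain = 6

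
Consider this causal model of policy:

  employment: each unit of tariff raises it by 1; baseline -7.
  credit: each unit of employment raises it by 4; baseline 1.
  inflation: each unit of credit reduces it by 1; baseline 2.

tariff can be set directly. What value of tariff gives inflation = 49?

tariff = -5

Substituting into the credit equation gives credit = 4*tariff - 27.
So inflation = -4*tariff + 29.
Solve -4*tariff + 29 = 49: tariff = (49 - 29) / -4 = -5.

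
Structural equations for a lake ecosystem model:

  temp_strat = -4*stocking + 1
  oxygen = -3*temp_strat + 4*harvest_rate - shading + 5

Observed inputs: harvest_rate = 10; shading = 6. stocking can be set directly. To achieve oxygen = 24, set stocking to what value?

stocking = -1

Substituting into the oxygen equation gives oxygen = 12*stocking + 36.
Solve 12*stocking + 36 = 24: stocking = (24 - 36) / 12 = -1.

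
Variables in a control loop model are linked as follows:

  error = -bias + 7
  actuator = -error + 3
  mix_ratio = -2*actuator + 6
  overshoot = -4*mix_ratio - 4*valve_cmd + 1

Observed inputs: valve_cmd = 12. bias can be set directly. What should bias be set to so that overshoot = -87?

Substituting into the actuator equation gives actuator = bias - 4.
mix_ratio becomes -2*bias + 14.
Substituting into the overshoot equation gives overshoot = 8*bias - 103.
Solve 8*bias - 103 = -87: bias = (-87 + 103) / 8 = 2.

bias = 2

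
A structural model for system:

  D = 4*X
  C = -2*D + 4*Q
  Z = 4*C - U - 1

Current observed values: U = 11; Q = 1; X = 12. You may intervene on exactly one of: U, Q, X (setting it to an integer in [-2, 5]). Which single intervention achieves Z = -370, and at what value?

set U = 1

Intervening on U: with other inputs at their observed values, Z = -U - 369. Solving for -370 gives U = 1, within [-2, 5].
Intervening on Q: Z = 16*Q - 396. Reaching -370 requires Q = 13/8, not an integer.
Intervening on X: Z = -32*X + 4. Reaching -370 requires X = 187/16, not an integer.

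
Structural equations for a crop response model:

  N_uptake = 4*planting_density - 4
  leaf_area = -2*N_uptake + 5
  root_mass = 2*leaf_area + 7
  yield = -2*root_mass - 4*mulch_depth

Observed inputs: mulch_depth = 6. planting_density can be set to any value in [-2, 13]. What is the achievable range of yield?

Substituting into the leaf_area equation gives leaf_area = -8*planting_density + 13.
Substituting into the root_mass equation gives root_mass = -16*planting_density + 33.
yield becomes 32*planting_density - 90.
Linear in planting_density, so extremes are at the endpoints: planting_density = -2 gives yield = -154; planting_density = 13 gives yield = 326.

-154 to 326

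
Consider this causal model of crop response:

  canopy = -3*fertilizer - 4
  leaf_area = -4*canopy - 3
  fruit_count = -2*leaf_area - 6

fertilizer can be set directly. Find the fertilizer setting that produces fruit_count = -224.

fertilizer = 8

Substituting into the leaf_area equation gives leaf_area = 12*fertilizer + 13.
Substituting into the fruit_count equation gives fruit_count = -24*fertilizer - 32.
Solve -24*fertilizer - 32 = -224: fertilizer = (-224 + 32) / -24 = 8.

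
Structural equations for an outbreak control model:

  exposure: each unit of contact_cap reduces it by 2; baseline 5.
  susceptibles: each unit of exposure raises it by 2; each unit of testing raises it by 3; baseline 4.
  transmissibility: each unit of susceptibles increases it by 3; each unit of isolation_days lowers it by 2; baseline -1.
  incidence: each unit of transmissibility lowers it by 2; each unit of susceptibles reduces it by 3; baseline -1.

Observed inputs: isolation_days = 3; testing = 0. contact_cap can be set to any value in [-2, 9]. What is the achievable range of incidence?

-185 to 211

Substituting into the susceptibles equation gives susceptibles = -4*contact_cap + 14.
This gives transmissibility = -12*contact_cap + 35.
Substituting into the incidence equation gives incidence = 36*contact_cap - 113.
Linear in contact_cap, so extremes are at the endpoints: contact_cap = -2 gives incidence = -185; contact_cap = 9 gives incidence = 211.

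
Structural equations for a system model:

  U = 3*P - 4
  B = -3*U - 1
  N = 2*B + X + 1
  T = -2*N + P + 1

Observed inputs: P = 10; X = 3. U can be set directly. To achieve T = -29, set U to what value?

Intervening on U fixes its value directly, overriding its dependence on P.
Substituting into the N equation gives N = -6*U + 2.
So T = 12*U + 7.
Solve 12*U + 7 = -29: U = (-29 - 7) / 12 = -3.

U = -3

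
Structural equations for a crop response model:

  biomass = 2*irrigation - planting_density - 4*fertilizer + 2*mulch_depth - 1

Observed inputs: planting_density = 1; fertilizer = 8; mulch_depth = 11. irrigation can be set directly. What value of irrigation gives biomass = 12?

Substituting into the biomass equation gives biomass = 2*irrigation - 12.
Solve 2*irrigation - 12 = 12: irrigation = (12 + 12) / 2 = 12.

irrigation = 12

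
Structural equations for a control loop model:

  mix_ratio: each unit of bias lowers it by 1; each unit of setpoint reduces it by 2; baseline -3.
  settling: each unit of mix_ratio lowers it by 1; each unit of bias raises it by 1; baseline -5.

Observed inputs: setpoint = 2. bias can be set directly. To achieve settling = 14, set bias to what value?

bias = 6

Substituting into the mix_ratio equation gives mix_ratio = -bias - 7.
So settling = 2*bias + 2.
Solve 2*bias + 2 = 14: bias = (14 - 2) / 2 = 6.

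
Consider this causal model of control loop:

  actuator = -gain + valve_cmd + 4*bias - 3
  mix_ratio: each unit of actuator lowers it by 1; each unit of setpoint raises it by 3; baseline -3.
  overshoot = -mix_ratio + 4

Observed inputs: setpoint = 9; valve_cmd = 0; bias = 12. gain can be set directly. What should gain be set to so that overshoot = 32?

Substituting into the actuator equation gives actuator = -gain + 45.
This gives mix_ratio = gain - 21.
So overshoot = -gain + 25.
Solve -gain + 25 = 32: gain = (32 - 25) / -1 = -7.

gain = -7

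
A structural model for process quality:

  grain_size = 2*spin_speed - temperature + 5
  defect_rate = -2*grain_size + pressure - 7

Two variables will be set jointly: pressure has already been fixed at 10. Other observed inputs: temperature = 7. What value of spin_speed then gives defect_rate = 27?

With pressure held at 10:
Substituting into the grain_size equation gives grain_size = 2*spin_speed - 2.
So defect_rate = -4*spin_speed + 7.
Solve -4*spin_speed + 7 = 27: spin_speed = (27 - 7) / -4 = -5.

spin_speed = -5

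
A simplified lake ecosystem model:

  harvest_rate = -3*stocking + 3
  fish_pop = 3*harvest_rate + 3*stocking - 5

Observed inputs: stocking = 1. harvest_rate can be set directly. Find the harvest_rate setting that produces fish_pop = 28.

harvest_rate = 10

Intervening on harvest_rate fixes its value directly, overriding its dependence on stocking.
Substituting into the fish_pop equation gives fish_pop = 3*harvest_rate - 2.
Solve 3*harvest_rate - 2 = 28: harvest_rate = (28 + 2) / 3 = 10.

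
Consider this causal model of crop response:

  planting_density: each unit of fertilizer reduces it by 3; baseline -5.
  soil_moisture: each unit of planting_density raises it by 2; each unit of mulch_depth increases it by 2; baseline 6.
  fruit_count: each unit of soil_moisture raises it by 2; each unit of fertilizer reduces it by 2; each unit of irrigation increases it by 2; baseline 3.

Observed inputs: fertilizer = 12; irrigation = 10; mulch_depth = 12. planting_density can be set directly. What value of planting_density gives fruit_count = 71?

Intervening on planting_density fixes its value directly, overriding its dependence on fertilizer.
Substituting into the soil_moisture equation gives soil_moisture = 2*planting_density + 30.
Substituting into the fruit_count equation gives fruit_count = 4*planting_density + 59.
Solve 4*planting_density + 59 = 71: planting_density = (71 - 59) / 4 = 3.

planting_density = 3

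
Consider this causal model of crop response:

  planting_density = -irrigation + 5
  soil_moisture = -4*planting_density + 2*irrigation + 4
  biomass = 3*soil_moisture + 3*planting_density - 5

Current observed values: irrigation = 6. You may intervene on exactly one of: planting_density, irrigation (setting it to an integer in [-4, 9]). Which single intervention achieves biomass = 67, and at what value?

Intervening on planting_density: biomass = -9*planting_density + 43. Reaching 67 requires planting_density = -8/3, not an integer.
Intervening on irrigation: with other inputs at their observed values, biomass = 15*irrigation - 38. Solving for 67 gives irrigation = 7, within [-4, 9].

set irrigation = 7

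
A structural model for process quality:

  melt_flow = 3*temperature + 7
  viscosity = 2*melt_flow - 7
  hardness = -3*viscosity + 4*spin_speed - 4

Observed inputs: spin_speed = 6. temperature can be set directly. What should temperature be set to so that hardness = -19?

Substituting into the viscosity equation gives viscosity = 6*temperature + 7.
Substituting into the hardness equation gives hardness = -18*temperature - 1.
Solve -18*temperature - 1 = -19: temperature = (-19 + 1) / -18 = 1.

temperature = 1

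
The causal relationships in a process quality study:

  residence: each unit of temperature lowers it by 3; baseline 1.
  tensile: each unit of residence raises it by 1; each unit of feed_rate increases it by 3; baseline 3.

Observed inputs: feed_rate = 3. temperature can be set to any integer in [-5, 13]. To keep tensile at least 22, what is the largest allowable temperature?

Substituting into the tensile equation gives tensile = -3*temperature + 13.
Require -3*temperature + 13 ≥ 22, so temperature ≤ -3.
The largest integer in [-5, 13] satisfying this is -3.

temperature = -3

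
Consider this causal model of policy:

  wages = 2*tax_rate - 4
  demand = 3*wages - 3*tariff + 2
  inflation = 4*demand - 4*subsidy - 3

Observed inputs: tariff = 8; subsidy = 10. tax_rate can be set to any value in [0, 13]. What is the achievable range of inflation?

-179 to 133

Substituting into the demand equation gives demand = 6*tax_rate - 34.
Substituting into the inflation equation gives inflation = 24*tax_rate - 179.
Linear in tax_rate, so extremes are at the endpoints: tax_rate = 0 gives inflation = -179; tax_rate = 13 gives inflation = 133.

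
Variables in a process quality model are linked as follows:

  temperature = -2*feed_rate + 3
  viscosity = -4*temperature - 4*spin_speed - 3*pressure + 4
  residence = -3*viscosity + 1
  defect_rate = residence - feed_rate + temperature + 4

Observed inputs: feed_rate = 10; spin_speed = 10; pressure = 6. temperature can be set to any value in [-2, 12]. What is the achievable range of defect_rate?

Intervening on temperature fixes its value directly, overriding its dependence on feed_rate.
Substituting into the viscosity equation gives viscosity = -4*temperature - 54.
Substituting into the residence equation gives residence = 12*temperature + 163.
Substituting into the defect_rate equation gives defect_rate = 13*temperature + 157.
Linear in temperature, so extremes are at the endpoints: temperature = -2 gives defect_rate = 131; temperature = 12 gives defect_rate = 313.

131 to 313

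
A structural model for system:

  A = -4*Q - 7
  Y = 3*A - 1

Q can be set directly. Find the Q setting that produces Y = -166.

Q = 12

Substituting into the Y equation gives Y = -12*Q - 22.
Solve -12*Q - 22 = -166: Q = (-166 + 22) / -12 = 12.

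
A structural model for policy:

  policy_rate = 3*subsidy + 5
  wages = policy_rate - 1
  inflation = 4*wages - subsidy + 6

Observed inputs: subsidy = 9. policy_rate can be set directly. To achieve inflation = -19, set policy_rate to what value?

policy_rate = -3

Intervening on policy_rate fixes its value directly, overriding its dependence on subsidy.
Substituting into the inflation equation gives inflation = 4*policy_rate - 7.
Solve 4*policy_rate - 7 = -19: policy_rate = (-19 + 7) / 4 = -3.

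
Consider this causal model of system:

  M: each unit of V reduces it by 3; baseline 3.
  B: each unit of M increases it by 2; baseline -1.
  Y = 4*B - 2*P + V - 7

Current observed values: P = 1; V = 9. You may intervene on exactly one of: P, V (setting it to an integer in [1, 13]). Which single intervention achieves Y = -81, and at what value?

Intervening on P: Y = -2*P - 194. Reaching -81 requires P = -113/2, not an integer.
Intervening on V: with other inputs at their observed values, Y = -23*V + 11. Solving for -81 gives V = 4, within [1, 13].

set V = 4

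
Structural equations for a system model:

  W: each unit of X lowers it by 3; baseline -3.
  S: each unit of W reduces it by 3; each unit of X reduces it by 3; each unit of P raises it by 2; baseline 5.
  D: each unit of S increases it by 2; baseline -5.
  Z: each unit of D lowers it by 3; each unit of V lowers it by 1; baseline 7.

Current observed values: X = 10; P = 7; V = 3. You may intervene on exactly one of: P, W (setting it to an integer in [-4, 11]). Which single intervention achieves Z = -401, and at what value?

Intervening on P: with other inputs at their observed values, Z = -12*P - 425. Solving for -401 gives P = -2, within [-4, 11].
Intervening on W: Z = 18*W + 85. Reaching -401 requires W = -27, outside [-4, 11].

set P = -2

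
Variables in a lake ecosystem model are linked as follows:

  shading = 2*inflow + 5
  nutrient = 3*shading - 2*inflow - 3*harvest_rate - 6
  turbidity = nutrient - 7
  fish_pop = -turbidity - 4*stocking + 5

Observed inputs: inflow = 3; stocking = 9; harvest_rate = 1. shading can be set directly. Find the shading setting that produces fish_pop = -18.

Intervening on shading fixes its value directly, overriding its dependence on inflow.
Substituting into the nutrient equation gives nutrient = 3*shading - 15.
This gives turbidity = 3*shading - 22.
This gives fish_pop = -3*shading - 9.
Solve -3*shading - 9 = -18: shading = (-18 + 9) / -3 = 3.

shading = 3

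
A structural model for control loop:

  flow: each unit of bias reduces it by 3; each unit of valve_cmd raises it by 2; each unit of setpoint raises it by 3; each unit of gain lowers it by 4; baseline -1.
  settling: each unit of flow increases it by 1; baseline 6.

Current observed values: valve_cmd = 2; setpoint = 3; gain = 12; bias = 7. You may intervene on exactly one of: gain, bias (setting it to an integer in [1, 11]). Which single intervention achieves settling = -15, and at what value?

Intervening on gain: with other inputs at their observed values, settling = -4*gain - 3. Solving for -15 gives gain = 3, within [1, 11].
Intervening on bias: settling = -3*bias - 30. Reaching -15 requires bias = -5, outside [1, 11].

set gain = 3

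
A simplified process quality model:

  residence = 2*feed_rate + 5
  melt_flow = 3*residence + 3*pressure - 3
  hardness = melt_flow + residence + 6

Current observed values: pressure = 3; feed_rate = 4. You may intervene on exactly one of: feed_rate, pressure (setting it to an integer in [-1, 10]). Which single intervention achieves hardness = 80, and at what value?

Intervening on feed_rate: with other inputs at their observed values, hardness = 8*feed_rate + 32. Solving for 80 gives feed_rate = 6, within [-1, 10].
Intervening on pressure: hardness = 3*pressure + 55. Reaching 80 requires pressure = 25/3, not an integer.

set feed_rate = 6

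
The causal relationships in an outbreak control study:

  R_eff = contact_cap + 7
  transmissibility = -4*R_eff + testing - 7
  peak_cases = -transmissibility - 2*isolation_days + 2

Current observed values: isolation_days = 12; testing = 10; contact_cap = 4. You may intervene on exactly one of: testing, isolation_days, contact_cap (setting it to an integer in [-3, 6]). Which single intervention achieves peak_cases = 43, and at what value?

Intervening on testing: peak_cases = -testing + 29. Reaching 43 requires testing = -14, outside [-3, 6].
Intervening on isolation_days: with other inputs at their observed values, peak_cases = -2*isolation_days + 43. Solving for 43 gives isolation_days = 0, within [-3, 6].
Intervening on contact_cap: peak_cases = 4*contact_cap + 3. Reaching 43 requires contact_cap = 10, outside [-3, 6].

set isolation_days = 0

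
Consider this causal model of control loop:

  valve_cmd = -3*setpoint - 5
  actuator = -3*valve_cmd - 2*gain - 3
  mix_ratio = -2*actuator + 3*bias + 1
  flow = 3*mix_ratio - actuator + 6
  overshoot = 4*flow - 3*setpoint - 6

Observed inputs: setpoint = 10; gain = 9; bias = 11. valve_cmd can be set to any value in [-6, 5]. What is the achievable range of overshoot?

480 to 1404

Intervening on valve_cmd fixes its value directly, overriding its dependence on setpoint.
Substituting into the actuator equation gives actuator = -3*valve_cmd - 21.
Substituting into the mix_ratio equation gives mix_ratio = 6*valve_cmd + 76.
Substituting into the flow equation gives flow = 21*valve_cmd + 255.
So overshoot = 84*valve_cmd + 984.
Linear in valve_cmd, so extremes are at the endpoints: valve_cmd = -6 gives overshoot = 480; valve_cmd = 5 gives overshoot = 1404.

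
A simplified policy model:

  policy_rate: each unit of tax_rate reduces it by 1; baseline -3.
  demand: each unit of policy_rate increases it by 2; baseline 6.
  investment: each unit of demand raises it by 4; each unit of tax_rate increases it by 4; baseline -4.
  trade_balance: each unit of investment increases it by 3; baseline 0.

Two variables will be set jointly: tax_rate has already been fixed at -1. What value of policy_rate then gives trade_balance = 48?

With tax_rate held at -1:
Intervening on policy_rate fixes its value directly, overriding its dependence on tax_rate.
Substituting into the investment equation gives investment = 8*policy_rate + 16.
This gives trade_balance = 24*policy_rate + 48.
Solve 24*policy_rate + 48 = 48: policy_rate = (48 - 48) / 24 = 0.

policy_rate = 0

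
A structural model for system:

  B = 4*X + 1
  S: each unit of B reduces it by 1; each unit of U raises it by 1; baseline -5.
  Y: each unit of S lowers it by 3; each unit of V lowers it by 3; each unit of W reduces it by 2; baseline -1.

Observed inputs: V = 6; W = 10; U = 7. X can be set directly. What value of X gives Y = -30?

Substituting into the S equation gives S = -4*X + 1.
This gives Y = 12*X - 42.
Solve 12*X - 42 = -30: X = (-30 + 42) / 12 = 1.

X = 1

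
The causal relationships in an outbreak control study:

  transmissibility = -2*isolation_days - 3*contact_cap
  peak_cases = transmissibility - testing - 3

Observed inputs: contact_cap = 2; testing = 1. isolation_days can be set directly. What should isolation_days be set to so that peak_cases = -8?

isolation_days = -1

Substituting into the transmissibility equation gives transmissibility = -2*isolation_days - 6.
Substituting into the peak_cases equation gives peak_cases = -2*isolation_days - 10.
Solve -2*isolation_days - 10 = -8: isolation_days = (-8 + 10) / -2 = -1.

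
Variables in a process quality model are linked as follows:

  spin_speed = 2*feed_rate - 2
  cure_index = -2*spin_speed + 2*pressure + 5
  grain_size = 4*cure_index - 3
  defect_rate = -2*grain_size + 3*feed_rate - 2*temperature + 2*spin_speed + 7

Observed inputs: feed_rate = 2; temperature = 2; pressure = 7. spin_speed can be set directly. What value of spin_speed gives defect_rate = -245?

Intervening on spin_speed fixes its value directly, overriding its dependence on feed_rate.
Substituting into the cure_index equation gives cure_index = -2*spin_speed + 19.
So grain_size = -8*spin_speed + 73.
Substituting into the defect_rate equation gives defect_rate = 18*spin_speed - 137.
Solve 18*spin_speed - 137 = -245: spin_speed = (-245 + 137) / 18 = -6.

spin_speed = -6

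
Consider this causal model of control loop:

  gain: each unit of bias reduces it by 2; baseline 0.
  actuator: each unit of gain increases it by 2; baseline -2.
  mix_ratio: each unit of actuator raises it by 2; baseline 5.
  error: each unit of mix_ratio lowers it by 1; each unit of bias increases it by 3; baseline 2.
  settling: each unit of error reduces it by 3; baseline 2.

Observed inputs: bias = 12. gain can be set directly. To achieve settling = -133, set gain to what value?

gain = -2

Intervening on gain fixes its value directly, overriding its dependence on bias.
Substituting into the mix_ratio equation gives mix_ratio = 4*gain + 1.
Substituting into the error equation gives error = -4*gain + 37.
Substituting into the settling equation gives settling = 12*gain - 109.
Solve 12*gain - 109 = -133: gain = (-133 + 109) / 12 = -2.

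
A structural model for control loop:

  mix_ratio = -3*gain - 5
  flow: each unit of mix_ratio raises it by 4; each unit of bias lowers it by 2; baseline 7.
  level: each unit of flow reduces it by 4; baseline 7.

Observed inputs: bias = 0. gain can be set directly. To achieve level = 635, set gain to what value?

gain = 12

Substituting into the flow equation gives flow = -12*gain - 13.
This gives level = 48*gain + 59.
Solve 48*gain + 59 = 635: gain = (635 - 59) / 48 = 12.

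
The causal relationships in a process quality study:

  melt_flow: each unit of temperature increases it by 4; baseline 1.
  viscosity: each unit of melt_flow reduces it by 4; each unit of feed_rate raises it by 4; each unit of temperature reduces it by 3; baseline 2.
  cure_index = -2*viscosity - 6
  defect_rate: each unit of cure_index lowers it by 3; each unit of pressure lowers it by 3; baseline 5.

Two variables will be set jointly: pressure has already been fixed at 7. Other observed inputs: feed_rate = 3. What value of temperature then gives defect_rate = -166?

With pressure held at 7:
Substituting into the viscosity equation gives viscosity = -19*temperature + 10.
So cure_index = 38*temperature - 26.
Substituting into the defect_rate equation gives defect_rate = -114*temperature + 62.
Solve -114*temperature + 62 = -166: temperature = (-166 - 62) / -114 = 2.

temperature = 2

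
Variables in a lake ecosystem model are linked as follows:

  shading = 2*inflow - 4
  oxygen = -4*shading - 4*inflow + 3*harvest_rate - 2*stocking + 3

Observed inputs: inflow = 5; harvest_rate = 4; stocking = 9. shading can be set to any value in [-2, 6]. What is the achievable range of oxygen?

Intervening on shading fixes its value directly, overriding its dependence on inflow.
Substituting into the oxygen equation gives oxygen = -4*shading - 23.
Linear in shading, so extremes are at the endpoints: shading = -2 gives oxygen = -15; shading = 6 gives oxygen = -47.

-47 to -15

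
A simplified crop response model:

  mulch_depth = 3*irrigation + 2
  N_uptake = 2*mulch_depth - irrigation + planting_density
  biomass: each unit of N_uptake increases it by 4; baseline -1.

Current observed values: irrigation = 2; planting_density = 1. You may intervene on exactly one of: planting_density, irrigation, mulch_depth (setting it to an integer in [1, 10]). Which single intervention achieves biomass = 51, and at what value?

set mulch_depth = 7

Intervening on planting_density: biomass = 4*planting_density + 55. Reaching 51 requires planting_density = -1, outside [1, 10].
Intervening on irrigation: biomass = 20*irrigation + 19. Reaching 51 requires irrigation = 8/5, not an integer.
Intervening on mulch_depth: with other inputs at their observed values, biomass = 8*mulch_depth - 5. Solving for 51 gives mulch_depth = 7, within [1, 10].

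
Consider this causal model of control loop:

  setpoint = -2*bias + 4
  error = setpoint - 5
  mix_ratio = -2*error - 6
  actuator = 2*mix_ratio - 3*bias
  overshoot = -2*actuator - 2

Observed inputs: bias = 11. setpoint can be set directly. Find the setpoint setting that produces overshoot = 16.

Intervening on setpoint fixes its value directly, overriding its dependence on bias.
Substituting into the mix_ratio equation gives mix_ratio = -2*setpoint + 4.
Substituting into the actuator equation gives actuator = -4*setpoint - 25.
This gives overshoot = 8*setpoint + 48.
Solve 8*setpoint + 48 = 16: setpoint = (16 - 48) / 8 = -4.

setpoint = -4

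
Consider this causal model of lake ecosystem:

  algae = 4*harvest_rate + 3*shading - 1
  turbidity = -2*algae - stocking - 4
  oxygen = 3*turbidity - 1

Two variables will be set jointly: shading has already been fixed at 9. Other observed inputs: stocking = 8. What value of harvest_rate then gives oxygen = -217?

With shading held at 9:
Substituting into the algae equation gives algae = 4*harvest_rate + 26.
turbidity becomes -8*harvest_rate - 64.
This gives oxygen = -24*harvest_rate - 193.
Solve -24*harvest_rate - 193 = -217: harvest_rate = (-217 + 193) / -24 = 1.

harvest_rate = 1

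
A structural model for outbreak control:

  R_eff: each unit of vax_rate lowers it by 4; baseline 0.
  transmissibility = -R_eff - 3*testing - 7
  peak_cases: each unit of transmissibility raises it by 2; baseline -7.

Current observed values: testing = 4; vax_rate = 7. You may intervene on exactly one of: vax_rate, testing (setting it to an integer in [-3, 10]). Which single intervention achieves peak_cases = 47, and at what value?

set testing = -2

Intervening on vax_rate: peak_cases = 8*vax_rate - 45. Reaching 47 requires vax_rate = 23/2, not an integer.
Intervening on testing: with other inputs at their observed values, peak_cases = -6*testing + 35. Solving for 47 gives testing = -2, within [-3, 10].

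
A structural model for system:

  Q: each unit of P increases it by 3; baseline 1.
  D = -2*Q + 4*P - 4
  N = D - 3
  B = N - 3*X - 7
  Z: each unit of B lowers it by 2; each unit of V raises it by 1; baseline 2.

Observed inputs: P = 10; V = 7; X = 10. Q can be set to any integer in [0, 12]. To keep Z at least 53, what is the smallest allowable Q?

Q = 9

Intervening on Q fixes its value directly, overriding its dependence on P.
Substituting into the D equation gives D = -2*Q + 36.
This gives N = -2*Q + 33.
This gives B = -2*Q - 4.
Z becomes 4*Q + 17.
Require 4*Q + 17 ≥ 53, so Q ≥ 9.
The smallest integer in [0, 12] satisfying this is 9.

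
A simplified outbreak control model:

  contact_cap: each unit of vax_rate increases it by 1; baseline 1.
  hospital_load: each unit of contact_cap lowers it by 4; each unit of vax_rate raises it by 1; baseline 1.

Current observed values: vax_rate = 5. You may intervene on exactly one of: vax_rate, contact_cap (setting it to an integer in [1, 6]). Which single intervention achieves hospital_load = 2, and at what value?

set contact_cap = 1

Intervening on vax_rate: hospital_load = -3*vax_rate - 3. Reaching 2 requires vax_rate = -5/3, not an integer.
Intervening on contact_cap: with other inputs at their observed values, hospital_load = -4*contact_cap + 6. Solving for 2 gives contact_cap = 1, within [1, 6].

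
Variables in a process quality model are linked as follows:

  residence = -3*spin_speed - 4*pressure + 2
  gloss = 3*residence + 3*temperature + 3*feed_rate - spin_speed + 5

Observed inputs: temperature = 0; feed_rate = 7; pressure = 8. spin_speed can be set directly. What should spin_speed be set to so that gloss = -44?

Substituting into the residence equation gives residence = -3*spin_speed - 30.
gloss becomes -10*spin_speed - 64.
Solve -10*spin_speed - 64 = -44: spin_speed = (-44 + 64) / -10 = -2.

spin_speed = -2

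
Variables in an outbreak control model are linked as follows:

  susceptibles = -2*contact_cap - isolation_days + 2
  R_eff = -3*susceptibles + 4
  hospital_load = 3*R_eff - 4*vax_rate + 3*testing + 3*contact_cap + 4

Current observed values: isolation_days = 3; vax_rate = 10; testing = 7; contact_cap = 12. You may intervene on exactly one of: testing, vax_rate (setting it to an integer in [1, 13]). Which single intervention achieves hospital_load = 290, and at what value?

Intervening on testing: hospital_load = 3*testing + 237. Reaching 290 requires testing = 53/3, not an integer.
Intervening on vax_rate: with other inputs at their observed values, hospital_load = -4*vax_rate + 298. Solving for 290 gives vax_rate = 2, within [1, 13].

set vax_rate = 2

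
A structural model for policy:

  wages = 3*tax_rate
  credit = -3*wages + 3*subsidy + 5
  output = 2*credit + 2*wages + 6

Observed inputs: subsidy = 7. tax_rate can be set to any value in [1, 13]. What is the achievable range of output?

Substituting into the credit equation gives credit = -9*tax_rate + 26.
So output = -12*tax_rate + 58.
Linear in tax_rate, so extremes are at the endpoints: tax_rate = 1 gives output = 46; tax_rate = 13 gives output = -98.

-98 to 46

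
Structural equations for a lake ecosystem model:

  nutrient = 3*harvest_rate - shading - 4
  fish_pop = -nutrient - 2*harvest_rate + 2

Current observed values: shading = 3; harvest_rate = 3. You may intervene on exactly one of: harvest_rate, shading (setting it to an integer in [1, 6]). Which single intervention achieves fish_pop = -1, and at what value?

Intervening on harvest_rate: with other inputs at their observed values, fish_pop = -5*harvest_rate + 9. Solving for -1 gives harvest_rate = 2, within [1, 6].
Intervening on shading: fish_pop = shading - 9. Reaching -1 requires shading = 8, outside [1, 6].

set harvest_rate = 2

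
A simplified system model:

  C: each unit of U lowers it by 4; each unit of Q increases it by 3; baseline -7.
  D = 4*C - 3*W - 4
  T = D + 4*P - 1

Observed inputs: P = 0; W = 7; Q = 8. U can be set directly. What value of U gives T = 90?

U = -3

Substituting into the C equation gives C = -4*U + 17.
Substituting into the D equation gives D = -16*U + 43.
This gives T = -16*U + 42.
Solve -16*U + 42 = 90: U = (90 - 42) / -16 = -3.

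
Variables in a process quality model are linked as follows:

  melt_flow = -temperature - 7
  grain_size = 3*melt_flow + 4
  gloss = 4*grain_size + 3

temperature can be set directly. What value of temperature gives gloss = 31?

temperature = -8

Substituting into the grain_size equation gives grain_size = -3*temperature - 17.
Substituting into the gloss equation gives gloss = -12*temperature - 65.
Solve -12*temperature - 65 = 31: temperature = (31 + 65) / -12 = -8.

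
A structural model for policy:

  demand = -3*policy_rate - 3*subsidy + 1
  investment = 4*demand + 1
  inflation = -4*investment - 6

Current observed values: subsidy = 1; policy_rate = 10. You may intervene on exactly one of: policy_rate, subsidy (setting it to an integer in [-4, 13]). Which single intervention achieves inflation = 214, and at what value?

Intervening on policy_rate: with other inputs at their observed values, inflation = 48*policy_rate + 22. Solving for 214 gives policy_rate = 4, within [-4, 13].
Intervening on subsidy: inflation = 48*subsidy + 454. Reaching 214 requires subsidy = -5, outside [-4, 13].

set policy_rate = 4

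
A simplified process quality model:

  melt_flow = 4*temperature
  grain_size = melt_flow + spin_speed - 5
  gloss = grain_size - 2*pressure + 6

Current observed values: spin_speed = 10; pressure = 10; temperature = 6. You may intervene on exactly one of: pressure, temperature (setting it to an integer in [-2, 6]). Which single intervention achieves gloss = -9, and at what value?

set temperature = 0

Intervening on pressure: gloss = -2*pressure + 35. Reaching -9 requires pressure = 22, outside [-2, 6].
Intervening on temperature: with other inputs at their observed values, gloss = 4*temperature - 9. Solving for -9 gives temperature = 0, within [-2, 6].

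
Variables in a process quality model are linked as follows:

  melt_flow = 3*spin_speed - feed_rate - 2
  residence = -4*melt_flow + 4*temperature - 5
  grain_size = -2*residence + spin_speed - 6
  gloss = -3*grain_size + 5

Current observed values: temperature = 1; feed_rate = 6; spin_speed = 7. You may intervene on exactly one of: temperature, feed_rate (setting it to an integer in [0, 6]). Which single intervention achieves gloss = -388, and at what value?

set feed_rate = 3

Intervening on temperature: gloss = 24*temperature - 340. Reaching -388 requires temperature = -2, outside [0, 6].
Intervening on feed_rate: with other inputs at their observed values, gloss = 24*feed_rate - 460. Solving for -388 gives feed_rate = 3, within [0, 6].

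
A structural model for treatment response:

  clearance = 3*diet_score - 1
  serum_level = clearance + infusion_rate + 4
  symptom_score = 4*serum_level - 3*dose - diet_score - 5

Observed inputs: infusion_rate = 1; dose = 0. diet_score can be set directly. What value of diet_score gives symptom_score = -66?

Substituting into the serum_level equation gives serum_level = 3*diet_score + 4.
Substituting into the symptom_score equation gives symptom_score = 11*diet_score + 11.
Solve 11*diet_score + 11 = -66: diet_score = (-66 - 11) / 11 = -7.

diet_score = -7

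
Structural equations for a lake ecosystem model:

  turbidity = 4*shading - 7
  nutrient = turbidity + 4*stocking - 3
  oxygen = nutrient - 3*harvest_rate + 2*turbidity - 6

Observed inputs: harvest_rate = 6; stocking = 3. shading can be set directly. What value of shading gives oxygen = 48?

shading = 7

Substituting into the nutrient equation gives nutrient = 4*shading + 2.
This gives oxygen = 12*shading - 36.
Solve 12*shading - 36 = 48: shading = (48 + 36) / 12 = 7.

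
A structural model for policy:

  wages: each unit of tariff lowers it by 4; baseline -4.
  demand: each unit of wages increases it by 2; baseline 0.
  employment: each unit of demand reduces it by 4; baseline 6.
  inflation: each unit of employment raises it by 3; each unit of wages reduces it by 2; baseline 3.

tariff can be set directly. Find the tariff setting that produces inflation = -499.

Substituting into the demand equation gives demand = -8*tariff - 8.
Substituting into the employment equation gives employment = 32*tariff + 38.
Substituting into the inflation equation gives inflation = 104*tariff + 125.
Solve 104*tariff + 125 = -499: tariff = (-499 - 125) / 104 = -6.

tariff = -6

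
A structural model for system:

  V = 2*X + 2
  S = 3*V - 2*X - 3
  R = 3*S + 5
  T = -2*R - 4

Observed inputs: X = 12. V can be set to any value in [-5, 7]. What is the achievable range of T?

22 to 238

Intervening on V fixes its value directly, overriding its dependence on X.
Substituting into the S equation gives S = 3*V - 27.
R becomes 9*V - 76.
T becomes -18*V + 148.
Linear in V, so extremes are at the endpoints: V = -5 gives T = 238; V = 7 gives T = 22.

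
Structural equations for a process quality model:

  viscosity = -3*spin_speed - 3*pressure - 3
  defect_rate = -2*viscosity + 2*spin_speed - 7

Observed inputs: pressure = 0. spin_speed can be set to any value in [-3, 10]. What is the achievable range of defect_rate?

Substituting into the viscosity equation gives viscosity = -3*spin_speed - 3.
Substituting into the defect_rate equation gives defect_rate = 8*spin_speed - 1.
Linear in spin_speed, so extremes are at the endpoints: spin_speed = -3 gives defect_rate = -25; spin_speed = 10 gives defect_rate = 79.

-25 to 79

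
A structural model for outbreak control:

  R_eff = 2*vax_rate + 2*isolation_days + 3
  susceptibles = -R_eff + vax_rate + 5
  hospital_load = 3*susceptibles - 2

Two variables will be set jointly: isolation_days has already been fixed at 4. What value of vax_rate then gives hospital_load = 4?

vax_rate = -8

With isolation_days held at 4:
Substituting into the R_eff equation gives R_eff = 2*vax_rate + 11.
Substituting into the susceptibles equation gives susceptibles = -vax_rate - 6.
Substituting into the hospital_load equation gives hospital_load = -3*vax_rate - 20.
Solve -3*vax_rate - 20 = 4: vax_rate = (4 + 20) / -3 = -8.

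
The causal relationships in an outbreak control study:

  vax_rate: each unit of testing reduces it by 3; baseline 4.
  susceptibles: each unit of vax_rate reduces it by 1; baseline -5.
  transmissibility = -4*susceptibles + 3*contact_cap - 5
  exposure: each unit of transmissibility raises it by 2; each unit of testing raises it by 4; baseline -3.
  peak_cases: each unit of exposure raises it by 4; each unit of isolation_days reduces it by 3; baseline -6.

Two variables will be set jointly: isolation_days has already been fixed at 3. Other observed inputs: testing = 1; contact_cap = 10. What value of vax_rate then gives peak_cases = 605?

With isolation_days held at 3:
Intervening on vax_rate fixes its value directly, overriding its dependence on testing.
Substituting into the transmissibility equation gives transmissibility = 4*vax_rate + 45.
Substituting into the exposure equation gives exposure = 8*vax_rate + 91.
Substituting into the peak_cases equation gives peak_cases = 32*vax_rate + 349.
Solve 32*vax_rate + 349 = 605: vax_rate = (605 - 349) / 32 = 8.

vax_rate = 8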